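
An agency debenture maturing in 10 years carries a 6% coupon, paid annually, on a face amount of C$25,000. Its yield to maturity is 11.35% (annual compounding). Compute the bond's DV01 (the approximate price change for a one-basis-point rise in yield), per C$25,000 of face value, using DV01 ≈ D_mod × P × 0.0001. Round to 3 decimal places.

Periodic yield y = 0.1135.
  t   CF        PV=CF/(1+0.1135)^t    t·PV
  1     1,500.00     1,347.1037     1,347.1037
  2     1,500.00     1,209.7923     2,419.5846
  3     1,500.00     1,086.4771     3,259.4314
  4     1,500.00       975.7316     3,902.9264
  5     1,500.00       876.2745     4,381.3723
  6     1,500.00       786.9551     4,721.7303
  7     1,500.00       706.7401     4,947.1804
  8     1,500.00       634.7014     5,077.6116
  9     1,500.00       570.0058     5,130.0521
  10   26,500.00     9,043.6482    90,436.4821
  Σ                 17,237.4298   125,623.4750
P = 17,237.4298; D_Mac = 7.28783 yrs; D_mod = 6.54498 yrs.
DV01 ≈ 6.54498 × 17,237.4298 × 0.0001 = 11.281857.

C$11.282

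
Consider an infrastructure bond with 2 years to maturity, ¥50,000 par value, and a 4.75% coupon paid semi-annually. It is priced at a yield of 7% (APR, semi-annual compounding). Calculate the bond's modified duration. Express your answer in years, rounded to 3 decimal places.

1.865 years

Periodic yield y = 0.035. First find Macaulay duration:
  t   CF        PV=CF/(1+0.035)^t    t·PV
  1     1,187.50     1,147.3430     1,147.3430
  2     1,187.50     1,108.5440     2,217.0879
  3     1,187.50     1,071.0570     3,213.1709
  4    51,187.50    44,606.9490   178,427.7961
  Σ                 47,933.8929   185,005.3979
P = 47,933.8929; Macaulay duration = 185,005.3979 / 47,933.8929 = 3.85959 half-year periods = 1.92980 years.
Modified duration = D_Mac / (1 + y) = 1.92980 / 1.035 = 1.86454 years.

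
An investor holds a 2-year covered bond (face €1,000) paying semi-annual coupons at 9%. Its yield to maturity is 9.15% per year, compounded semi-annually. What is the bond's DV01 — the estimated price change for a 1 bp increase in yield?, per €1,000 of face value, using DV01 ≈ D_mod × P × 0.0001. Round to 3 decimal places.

€0.179

Periodic yield y = 0.04575.
  t   CF        PV=CF/(1+0.04575)^t    t·PV
  1        45.00        43.0313        43.0313
  2        45.00        41.1488        82.2975
  3        45.00        39.3486       118.0457
  4     1,045.00       873.7854     3,495.1417
  Σ                    997.3141     3,738.5162
P = 997.3141; D_Mac = 3.74858 half-year periods = 1.87429 yrs; D_mod = 1.79229 yrs.
DV01 ≈ 1.79229 × 997.3141 × 0.0001 = 0.178748.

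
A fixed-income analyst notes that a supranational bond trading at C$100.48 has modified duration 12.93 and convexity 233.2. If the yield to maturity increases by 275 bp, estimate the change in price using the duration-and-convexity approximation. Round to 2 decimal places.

-C$26.87

Duration effect: -D_mod·Δy = -12.93 × (+0.0275) = -0.355575
Convexity effect: ½·C·(Δy)² = 0.5 × 233.2 × (0.0275)² = +0.08817875
ΔP/P ≈ -0.355575 + 0.08817875 = -0.26739625
ΔP ≈ 100.48 × (-0.26739625) = -26.8679752.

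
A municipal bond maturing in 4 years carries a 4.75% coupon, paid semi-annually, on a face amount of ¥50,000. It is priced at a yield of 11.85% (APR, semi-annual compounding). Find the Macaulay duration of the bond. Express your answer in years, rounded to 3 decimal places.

Periodic yield y = 0.05925. Discount each cash flow and weight by its period:
  t   CF        PV=CF/(1+0.05925)^t    t·PV
  1     1,187.50     1,121.0762     1,121.0762
  2     1,187.50     1,058.3679     2,116.7359
  3     1,187.50       999.1673     2,997.5018
  4     1,187.50       943.2780     3,773.1122
  5     1,187.50       890.5150     4,452.5752
  6     1,187.50       840.7034     5,044.2201
  7     1,187.50       793.6779     5,555.7456
  8    51,187.50    32,298.0377   258,384.3020
  Σ                 38,944.8236   283,445.2690
Price P = Σ PV = 38,944.8236.
Macaulay duration = Σ(t·PV) / P = 283,445.2690 / 38,944.8236 = 7.27812 half-year periods.
In years: 7.27812 / 2 = 3.63906 years.

3.639 years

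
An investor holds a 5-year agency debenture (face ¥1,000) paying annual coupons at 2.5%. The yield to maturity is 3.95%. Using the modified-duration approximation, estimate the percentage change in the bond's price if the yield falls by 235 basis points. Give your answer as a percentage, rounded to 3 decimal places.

+10.744%

Periodic yield y = 0.0395. Modified duration first:
  t   CF        PV=CF/(1+0.0395)^t    t·PV
  1        25.00        24.0500        24.0500
  2        25.00        23.1361        46.2723
  3        25.00        22.2570        66.7710
  4        25.00        21.4113        85.6450
  5     1,025.00       844.5034     4,222.5169
  Σ                    935.3578     4,445.2553
P = 935.3578; D_Mac = 4.75247 yrs; D_mod = 4.75247/(1+0.0395) = 4.57188 yrs.
ΔP/P ≈ -D_mod · Δy = -4.57188 × (-0.0235) = +0.107439 = +10.7439%.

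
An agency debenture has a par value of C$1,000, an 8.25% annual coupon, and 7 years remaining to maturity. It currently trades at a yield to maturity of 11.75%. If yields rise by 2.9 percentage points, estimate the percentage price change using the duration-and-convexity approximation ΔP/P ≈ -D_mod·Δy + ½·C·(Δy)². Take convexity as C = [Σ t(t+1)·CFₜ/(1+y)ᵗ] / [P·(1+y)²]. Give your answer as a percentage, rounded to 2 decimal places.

-12.79%

With y = 0.1175:
  t   CF        PV=CF/(1+0.1175)^t    t·PV        t(t+1)·PV
  1        82.50        73.8255        73.8255         147.6510
  2        82.50        66.0631       132.1262         396.3785
  3        82.50        59.1169       177.3506         709.4023
  4        82.50        52.9010       211.6040       1,058.0199
  5        82.50        47.3387       236.6935       1,420.1609
  6        82.50        42.3612       254.1675       1,779.1725
  7     1,082.50       497.3879     3,481.7150      27,853.7202
  Σ                    838.9943     4,567.4822      33,364.5053
P = 838.9943; D_Mac = 5.44400 yrs; D_mod = 4.87159 yrs; C = 31.84422.
Duration effect: -4.87159 × (+0.029) = -0.141276
Convexity effect: 0.5 × 31.84422 × (0.029)² = +0.0133905
ΔP/P ≈ -0.141276 + 0.0133905 = -0.127885 = -12.7885%.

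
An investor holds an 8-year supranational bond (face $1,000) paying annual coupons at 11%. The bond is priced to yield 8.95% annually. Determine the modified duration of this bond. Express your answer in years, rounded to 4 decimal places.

Periodic yield y = 0.0895. First find Macaulay duration:
  t   CF        PV=CF/(1+0.0895)^t    t·PV
  1       110.00       100.9637       100.9637
  2       110.00        92.6698       185.3396
  3       110.00        85.0572       255.1715
  4       110.00        78.0699       312.2797
  5       110.00        71.6567       358.2833
  6       110.00        65.7702       394.6213
  7       110.00        60.3673       422.5714
  8     1,110.00       559.1201     4,472.9608
  Σ                  1,113.6750     6,502.1913
P = 1,113.6750; Macaulay duration = 6,502.1913 / 1,113.6750 = 5.83850 years.
Modified duration = D_Mac / (1 + y) = 5.83850 / 1.0895 = 5.35888 years.

5.3589 years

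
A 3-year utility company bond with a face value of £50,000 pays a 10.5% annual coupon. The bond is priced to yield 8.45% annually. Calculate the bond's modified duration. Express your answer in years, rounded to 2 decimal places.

2.52 years

Periodic yield y = 0.0845. First find Macaulay duration:
  t   CF        PV=CF/(1+0.0845)^t    t·PV
  1     5,250.00     4,840.9405     4,840.9405
  2     5,250.00     4,463.7534     8,927.5067
  3    55,250.00    43,315.5281   129,946.5842
  Σ                 52,620.2220   143,715.0315
P = 52,620.2220; Macaulay duration = 143,715.0315 / 52,620.2220 = 2.73117 years.
Modified duration = D_Mac / (1 + y) = 2.73117 / 1.0845 = 2.51837 years.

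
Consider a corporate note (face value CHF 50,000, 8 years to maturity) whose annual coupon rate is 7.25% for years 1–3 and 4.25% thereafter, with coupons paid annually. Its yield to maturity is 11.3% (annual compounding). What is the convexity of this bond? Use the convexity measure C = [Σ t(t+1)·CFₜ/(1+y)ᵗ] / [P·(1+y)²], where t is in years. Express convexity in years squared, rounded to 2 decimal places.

41.10

With y = 0.113:
  t   CF        PV=CF/(1+0.113)^t    t·PV        t(t+1)·PV
  1     3,625.00     3,256.9632     3,256.9632       6,513.9263
  2     3,625.00     2,926.2921     5,852.5843      17,557.7529
  3     3,625.00     2,629.1933     7,887.5799      31,550.3197
  4     2,125.00     1,384.7720     5,539.0880      27,695.4402
  5     2,125.00     1,244.1797     6,220.8985      37,325.3911
  6     2,125.00     1,117.8614     6,707.1682      46,950.1775
  7     2,125.00     1,004.3678     7,030.5747      56,244.5972
  8    52,125.00    22,135.2664   177,082.1313   1,593,739.1815
  Σ                 35,698.8959   219,576.9881   1,817,576.7865
P = 35,698.8959.
Convexity = Σ t(t+1)·PV / [P·(1+y)²] = 1,817,576.7865 / (35,698.8959 × 1.238769) = 41.10055.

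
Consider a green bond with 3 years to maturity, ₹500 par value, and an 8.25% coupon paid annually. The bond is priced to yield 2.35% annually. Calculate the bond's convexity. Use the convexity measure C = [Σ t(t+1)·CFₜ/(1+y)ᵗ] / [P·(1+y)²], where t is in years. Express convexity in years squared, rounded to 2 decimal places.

10.41

With y = 0.0235:
  t   CF        PV=CF/(1+0.0235)^t    t·PV        t(t+1)·PV
  1        41.25        40.3029        40.3029          80.6058
  2        41.25        39.3775        78.7550         236.2651
  3       541.25       504.8175     1,514.4524       6,057.8095
  Σ                    584.4979     1,633.5103       6,374.6804
P = 584.4979.
Convexity = Σ t(t+1)·PV / [P·(1+y)²] = 6,374.6804 / (584.4979 × 1.047552) = 10.41118.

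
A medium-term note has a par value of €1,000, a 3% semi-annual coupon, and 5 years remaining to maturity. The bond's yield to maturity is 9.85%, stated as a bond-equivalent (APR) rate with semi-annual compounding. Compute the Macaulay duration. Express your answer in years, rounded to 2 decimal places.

4.61 years

Periodic yield y = 0.04925. Discount each cash flow and weight by its period:
  t   CF        PV=CF/(1+0.04925)^t    t·PV
  1        15.00        14.2959        14.2959
  2        15.00        13.6249        27.2498
  3        15.00        12.9854        38.9561
  4        15.00        12.3759        49.5034
  5        15.00        11.7950        58.9748
  6        15.00        11.2413        67.4479
  7        15.00        10.7137        74.9957
  8        15.00        10.2108        81.6863
  9        15.00         9.7315        87.5836
  10    1,015.00       627.5904     6,275.9036
  Σ                    734.5647     6,776.5973
Price P = Σ PV = 734.5647.
Macaulay duration = Σ(t·PV) / P = 6,776.5973 / 734.5647 = 9.22532 half-year periods.
In years: 9.22532 / 2 = 4.61266 years.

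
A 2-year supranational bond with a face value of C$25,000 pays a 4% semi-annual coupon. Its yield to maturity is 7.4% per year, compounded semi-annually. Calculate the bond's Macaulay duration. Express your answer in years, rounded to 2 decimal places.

1.94 years

Periodic yield y = 0.037. Discount each cash flow and weight by its period:
  t   CF        PV=CF/(1+0.037)^t    t·PV
  1       500.00       482.1601       482.1601
  2       500.00       464.9567       929.9134
  3       500.00       448.3671     1,345.1013
  4    25,500.00    22,050.8409    88,203.3634
  Σ                 23,446.3247    90,960.5381
Price P = Σ PV = 23,446.3247.
Macaulay duration = Σ(t·PV) / P = 90,960.5381 / 23,446.3247 = 3.87952 half-year periods.
In years: 3.87952 / 2 = 1.93976 years.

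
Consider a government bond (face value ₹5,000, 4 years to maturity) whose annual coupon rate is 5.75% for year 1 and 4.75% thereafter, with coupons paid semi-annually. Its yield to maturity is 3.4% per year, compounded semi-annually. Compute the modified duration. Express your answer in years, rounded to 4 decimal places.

3.6103 years

Periodic yield y = 0.017. First find Macaulay duration:
  t   CF        PV=CF/(1+0.017)^t    t·PV
  1       143.75       141.3471       141.3471
  2       143.75       138.9844       277.9687
  3       118.75       112.8940       338.6819
  4       118.75       111.0069       444.0274
  5       118.75       109.1513       545.7564
  6       118.75       107.3267       643.9604
  7       118.75       105.5327       738.7287
  8     5,118.75     4,472.9732    35,783.7856
  Σ                  5,299.2162    38,914.2563
P = 5,299.2162; Macaulay duration = 38,914.2563 / 5,299.2162 = 7.34340 half-year periods = 3.67170 years.
Modified duration = D_Mac / (1 + y) = 3.67170 / 1.017 = 3.61032 years.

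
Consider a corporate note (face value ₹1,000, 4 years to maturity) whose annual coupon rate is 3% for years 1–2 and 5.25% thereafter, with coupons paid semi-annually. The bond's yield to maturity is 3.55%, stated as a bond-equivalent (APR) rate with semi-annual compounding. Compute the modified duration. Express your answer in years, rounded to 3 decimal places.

Periodic yield y = 0.01775. First find Macaulay duration:
  t   CF        PV=CF/(1+0.01775)^t    t·PV
  1        15.00        14.7384        14.7384
  2        15.00        14.4813        28.9627
  3        15.00        14.2288        42.6864
  4        15.00        13.9806        55.9225
  5        26.25        24.0394       120.1970
  6        26.25        23.6201       141.7209
  7        26.25        23.2082       162.4574
  8     1,026.25       891.5060     7,132.0482
  Σ                  1,019.8029     7,698.7335
P = 1,019.8029; Macaulay duration = 7,698.7335 / 1,019.8029 = 7.54924 half-year periods = 3.77462 years.
Modified duration = D_Mac / (1 + y) = 3.77462 / 1.01775 = 3.70879 years.

3.709 years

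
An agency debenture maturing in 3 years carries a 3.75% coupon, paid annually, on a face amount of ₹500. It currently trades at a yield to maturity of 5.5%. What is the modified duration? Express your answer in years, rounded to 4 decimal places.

2.7394 years

Periodic yield y = 0.055. First find Macaulay duration:
  t   CF        PV=CF/(1+0.055)^t    t·PV
  1        18.75        17.7725        17.7725
  2        18.75        16.8460        33.6920
  3       518.75       441.7746     1,325.3238
  Σ                    476.3931     1,376.7882
P = 476.3931; Macaulay duration = 1,376.7882 / 476.3931 = 2.89003 years.
Modified duration = D_Mac / (1 + y) = 2.89003 / 1.055 = 2.73936 years.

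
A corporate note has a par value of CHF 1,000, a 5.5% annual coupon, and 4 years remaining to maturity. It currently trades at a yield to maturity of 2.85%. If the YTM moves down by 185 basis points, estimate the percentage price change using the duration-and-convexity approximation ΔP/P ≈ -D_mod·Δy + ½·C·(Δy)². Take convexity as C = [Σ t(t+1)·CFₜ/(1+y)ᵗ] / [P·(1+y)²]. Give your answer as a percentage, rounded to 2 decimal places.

With y = 0.0285:
  t   CF        PV=CF/(1+0.0285)^t    t·PV        t(t+1)·PV
  1        55.00        53.4759        53.4759         106.9519
  2        55.00        51.9941       103.9882         311.9646
  3        55.00        50.5533       151.6600         606.6400
  4     1,055.00       942.8341     3,771.3363      18,856.6817
  Σ                  1,098.8575     4,080.4605      19,882.2382
P = 1,098.8575; D_Mac = 3.71337 yrs; D_mod = 3.61047 yrs; C = 17.10469.
Duration effect: -3.61047 × (-0.0185) = +0.066794
Convexity effect: 0.5 × 17.10469 × (-0.0185)² = +0.0029270
ΔP/P ≈ +0.066794 + 0.0029270 = +0.069721 = +6.9721%.

+6.97%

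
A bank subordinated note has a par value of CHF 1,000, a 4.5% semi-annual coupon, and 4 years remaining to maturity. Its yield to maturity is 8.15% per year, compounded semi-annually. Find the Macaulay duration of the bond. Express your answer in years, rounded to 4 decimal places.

Periodic yield y = 0.04075. Discount each cash flow and weight by its period:
  t   CF        PV=CF/(1+0.04075)^t    t·PV
  1        22.50        21.6190        21.6190
  2        22.50        20.7725        41.5451
  3        22.50        19.9592        59.8776
  4        22.50        19.1777        76.7109
  5        22.50        18.4268        92.1341
  6        22.50        17.7053       106.2320
  7        22.50        17.0121       119.0846
  8     1,022.50       742.8343     5,942.6746
  Σ                    877.5070     6,459.8778
Price P = Σ PV = 877.5070.
Macaulay duration = Σ(t·PV) / P = 6,459.8778 / 877.5070 = 7.36163 half-year periods.
In years: 7.36163 / 2 = 3.68081 years.

3.6808 years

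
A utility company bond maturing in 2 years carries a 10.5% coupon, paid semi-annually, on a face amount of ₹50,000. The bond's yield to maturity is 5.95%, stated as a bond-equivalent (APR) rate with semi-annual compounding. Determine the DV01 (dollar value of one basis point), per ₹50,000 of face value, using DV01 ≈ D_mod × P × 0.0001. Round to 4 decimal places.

Periodic yield y = 0.02975.
  t   CF        PV=CF/(1+0.02975)^t    t·PV
  1     2,625.00     2,549.1624     2,549.1624
  2     2,625.00     2,475.5158     4,951.0316
  3     2,625.00     2,403.9969     7,211.9907
  4    52,625.00    46,802.0532   187,208.2130
  Σ                 54,230.7284   201,920.3978
P = 54,230.7284; D_Mac = 3.72336 half-year periods = 1.86168 yrs; D_mod = 1.80789 yrs.
DV01 ≈ 1.80789 × 54,230.7284 × 0.0001 = 9.804341.

₹9.8043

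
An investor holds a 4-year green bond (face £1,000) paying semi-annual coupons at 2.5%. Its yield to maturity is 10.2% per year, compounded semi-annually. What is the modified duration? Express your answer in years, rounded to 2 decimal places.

3.61 years

Periodic yield y = 0.051. First find Macaulay duration:
  t   CF        PV=CF/(1+0.051)^t    t·PV
  1        12.50        11.8934        11.8934
  2        12.50        11.3163        22.6326
  3        12.50        10.7672        32.3015
  4        12.50        10.2447        40.9788
  5        12.50         9.7476        48.7379
  6        12.50         9.2746        55.6474
  7        12.50         8.8245        61.7716
  8     1,012.50       680.1008     5,440.8066
  Σ                    752.1691     5,714.7699
P = 752.1691; Macaulay duration = 5,714.7699 / 752.1691 = 7.59772 half-year periods = 3.79886 years.
Modified duration = D_Mac / (1 + y) = 3.79886 / 1.051 = 3.61452 years.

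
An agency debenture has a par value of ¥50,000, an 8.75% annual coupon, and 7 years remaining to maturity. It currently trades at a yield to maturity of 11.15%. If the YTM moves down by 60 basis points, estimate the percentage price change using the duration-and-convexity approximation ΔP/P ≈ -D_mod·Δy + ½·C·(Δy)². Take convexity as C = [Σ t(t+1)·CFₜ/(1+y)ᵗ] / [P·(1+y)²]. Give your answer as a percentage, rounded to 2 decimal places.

With y = 0.1115:
  t   CF        PV=CF/(1+0.1115)^t    t·PV        t(t+1)·PV
  1     4,375.00     3,936.1224     3,936.1224       7,872.2447
  2     4,375.00     3,541.2707     7,082.5414      21,247.6241
  3     4,375.00     3,186.0285     9,558.0855      38,232.3420
  4     4,375.00     2,866.4224    11,465.6896      57,328.4480
  5     4,375.00     2,578.8776    12,894.3878      77,366.3266
  6     4,375.00     2,320.1777    13,921.0664      97,447.4649
  7    54,375.00    25,943.7649   181,606.3545   1,452,850.8363
  Σ                 44,372.6642   240,464.2475   1,752,345.2867
P = 44,372.6642; D_Mac = 5.41920 yrs; D_mod = 4.87557 yrs; C = 31.96578.
Duration effect: -4.87557 × (-0.006) = +0.029253
Convexity effect: 0.5 × 31.96578 × (-0.006)² = +0.0005754
ΔP/P ≈ +0.029253 + 0.0005754 = +0.029829 = +2.9829%.

+2.98%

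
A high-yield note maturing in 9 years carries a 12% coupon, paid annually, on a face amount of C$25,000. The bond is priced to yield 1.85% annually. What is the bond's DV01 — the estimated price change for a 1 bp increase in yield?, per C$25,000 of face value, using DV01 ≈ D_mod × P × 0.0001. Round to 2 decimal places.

C$30.54

Periodic yield y = 0.0185.
  t   CF        PV=CF/(1+0.0185)^t    t·PV
  1     3,000.00     2,945.5081     2,945.5081
  2     3,000.00     2,892.0060     5,784.0120
  3     3,000.00     2,839.4757     8,518.4271
  4     3,000.00     2,787.8995    11,151.5982
  5     3,000.00     2,737.2602    13,686.3012
  6     3,000.00     2,687.5407    16,125.2444
  7     3,000.00     2,638.7243    18,471.0703
  8     3,000.00     2,590.7946    20,726.3570
  9    28,000.00    23,741.5315   213,673.7838
  Σ                 45,860.7408   311,082.3020
P = 45,860.7408; D_Mac = 6.78319 yrs; D_mod = 6.65998 yrs.
DV01 ≈ 6.65998 × 45,860.7408 × 0.0001 = 30.543181.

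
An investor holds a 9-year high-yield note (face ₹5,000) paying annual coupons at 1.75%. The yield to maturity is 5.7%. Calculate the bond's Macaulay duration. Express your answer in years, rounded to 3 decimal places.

Periodic yield y = 0.057. Discount each cash flow and weight by its year:
  t   CF        PV=CF/(1+0.057)^t    t·PV
  1        87.50        82.7815        82.7815
  2        87.50        78.3174       156.6347
  3        87.50        74.0940       222.2820
  4        87.50        70.0984       280.3936
  5        87.50        66.3183       331.5913
  6        87.50        62.7420       376.4518
  7        87.50        59.3585       415.5097
  8        87.50        56.1576       449.2604
  9     5,087.50     3,089.0827    27,801.7444
  Σ                  3,638.9502    30,116.6494
Price P = Σ PV = 3,638.9502.
Macaulay duration = Σ(t·PV) / P = 30,116.6494 / 3,638.9502 = 8.27619 years.

8.276 years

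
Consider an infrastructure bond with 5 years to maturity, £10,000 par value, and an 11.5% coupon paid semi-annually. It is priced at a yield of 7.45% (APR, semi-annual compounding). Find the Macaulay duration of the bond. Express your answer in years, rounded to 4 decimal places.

Periodic yield y = 0.03725. Discount each cash flow and weight by its period:
  t   CF        PV=CF/(1+0.03725)^t    t·PV
  1       575.00       554.3504       554.3504
  2       575.00       534.4425     1,068.8849
  3       575.00       515.2494     1,545.7483
  4       575.00       496.7456     1,986.9826
  5       575.00       478.9064     2,394.5319
  6       575.00       461.7078     2,770.2466
  7       575.00       445.1268     3,115.8876
  8       575.00       429.1413     3,433.1303
  9       575.00       413.7298     3,723.5686
  10   10,575.00     7,335.7740    73,357.7396
  Σ                 11,665.1740    93,951.0709
Price P = Σ PV = 11,665.1740.
Macaulay duration = Σ(t·PV) / P = 93,951.0709 / 11,665.1740 = 8.05398 half-year periods.
In years: 8.05398 / 2 = 4.02699 years.

4.0270 years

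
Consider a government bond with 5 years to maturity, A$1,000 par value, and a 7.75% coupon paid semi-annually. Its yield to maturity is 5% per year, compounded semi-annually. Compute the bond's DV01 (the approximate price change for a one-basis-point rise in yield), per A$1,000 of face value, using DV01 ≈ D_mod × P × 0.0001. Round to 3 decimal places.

A$0.469

Periodic yield y = 0.025.
  t   CF        PV=CF/(1+0.025)^t    t·PV
  1        38.75        37.8049        37.8049
  2        38.75        36.8828        73.7656
  3        38.75        35.9832       107.9497
  4        38.75        35.1056       140.4223
  5        38.75        34.2494       171.2468
  6        38.75        33.4140       200.4840
  7        38.75        32.5990       228.1932
  8        38.75        31.8039       254.4314
  9        38.75        31.0282       279.2540
  10    1,038.75       811.4698     8,114.6984
  Σ                  1,120.3409     9,608.2504
P = 1,120.3409; D_Mac = 8.57618 half-year periods = 4.28809 yrs; D_mod = 4.18350 yrs.
DV01 ≈ 4.18350 × 1,120.3409 × 0.0001 = 0.468695.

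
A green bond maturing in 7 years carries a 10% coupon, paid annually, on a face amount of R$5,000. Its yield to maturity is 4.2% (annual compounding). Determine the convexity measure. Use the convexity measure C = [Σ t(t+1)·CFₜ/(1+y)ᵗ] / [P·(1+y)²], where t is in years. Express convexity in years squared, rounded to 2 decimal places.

37.93

With y = 0.042:
  t   CF        PV=CF/(1+0.042)^t    t·PV        t(t+1)·PV
  1       500.00       479.8464       479.8464         959.6929
  2       500.00       460.5052       921.0105       2,763.0314
  3       500.00       441.9436     1,325.8308       5,303.3232
  4       500.00       424.1301     1,696.5205       8,482.6027
  5       500.00       407.0347     2,035.1734      12,211.0403
  6       500.00       390.6283     2,343.7697      16,406.3881
  7     5,500.00     4,123.7151    28,866.0059     230,928.0476
  Σ                  6,727.8035    37,668.1573     277,054.1261
P = 6,727.8035.
Convexity = Σ t(t+1)·PV / [P·(1+y)²] = 277,054.1261 / (6,727.8035 × 1.085764) = 37.92765.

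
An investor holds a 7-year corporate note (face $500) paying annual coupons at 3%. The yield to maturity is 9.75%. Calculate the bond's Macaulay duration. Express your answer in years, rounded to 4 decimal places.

6.2579 years

Periodic yield y = 0.0975. Discount each cash flow and weight by its year:
  t   CF        PV=CF/(1+0.0975)^t    t·PV
  1        15.00        13.6674        13.6674
  2        15.00        12.4532        24.9065
  3        15.00        11.3469        34.0407
  4        15.00        10.3389        41.3555
  5        15.00         9.4204        47.1019
  6        15.00         8.5835        51.5010
  7       515.00       268.5193     1,879.6352
  Σ                    334.3296     2,092.2082
Price P = Σ PV = 334.3296.
Macaulay duration = Σ(t·PV) / P = 2,092.2082 / 334.3296 = 6.25792 years.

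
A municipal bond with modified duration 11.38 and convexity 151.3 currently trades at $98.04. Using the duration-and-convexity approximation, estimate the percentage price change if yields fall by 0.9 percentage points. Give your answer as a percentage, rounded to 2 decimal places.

+10.85%

Duration effect: -D_mod·Δy = -11.38 × (-0.009) = +0.102420
Convexity effect: ½·C·(Δy)² = 0.5 × 151.3 × (-0.009)² = +0.00612765
ΔP/P ≈ +0.102420 + 0.00612765 = +0.10854765
= +10.854765%.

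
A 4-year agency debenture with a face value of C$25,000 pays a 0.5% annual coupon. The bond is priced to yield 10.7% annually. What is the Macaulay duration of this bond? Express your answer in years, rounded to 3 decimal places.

3.963 years

Periodic yield y = 0.107. Discount each cash flow and weight by its year:
  t   CF        PV=CF/(1+0.107)^t    t·PV
  1       125.00       112.9178       112.9178
  2       125.00       102.0034       204.0069
  3       125.00        92.1440       276.4321
  4    25,125.00    16,730.7568    66,923.0273
  Σ                 17,037.8221    67,516.3840
Price P = Σ PV = 17,037.8221.
Macaulay duration = Σ(t·PV) / P = 67,516.3840 / 17,037.8221 = 3.96274 years.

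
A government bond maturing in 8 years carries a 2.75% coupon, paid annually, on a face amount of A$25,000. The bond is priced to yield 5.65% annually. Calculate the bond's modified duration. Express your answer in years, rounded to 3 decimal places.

6.813 years

Periodic yield y = 0.0565. First find Macaulay duration:
  t   CF        PV=CF/(1+0.0565)^t    t·PV
  1       687.50       650.7336       650.7336
  2       687.50       615.9333     1,231.8666
  3       687.50       582.9942     1,748.9825
  4       687.50       551.8165     2,207.2661
  5       687.50       522.3062     2,611.5311
  6       687.50       494.3741     2,966.2445
  7       687.50       467.9357     3,275.5500
  8    25,687.50    16,548.7741   132,390.1929
  Σ                 20,434.8677   147,082.3672
P = 20,434.8677; Macaulay duration = 147,082.3672 / 20,434.8677 = 7.19762 years.
Modified duration = D_Mac / (1 + y) = 7.19762 / 1.0565 = 6.81270 years.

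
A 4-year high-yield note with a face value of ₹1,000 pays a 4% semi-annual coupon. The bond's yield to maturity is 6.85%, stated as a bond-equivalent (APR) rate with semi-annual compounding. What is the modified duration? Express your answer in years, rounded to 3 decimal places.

Periodic yield y = 0.03425. First find Macaulay duration:
  t   CF        PV=CF/(1+0.03425)^t    t·PV
  1        20.00        19.3377        19.3377
  2        20.00        18.6973        37.3946
  3        20.00        18.0781        54.2344
  4        20.00        17.4795        69.9178
  5        20.00        16.9006        84.5030
  6        20.00        16.3409        98.0456
  7        20.00        15.7998       110.5985
  8     1,020.00       779.1049     6,232.8392
  Σ                    901.7388     6,706.8708
P = 901.7388; Macaulay duration = 6,706.8708 / 901.7388 = 7.43771 half-year periods = 3.71885 years.
Modified duration = D_Mac / (1 + y) = 3.71885 / 1.03425 = 3.59570 years.

3.596 years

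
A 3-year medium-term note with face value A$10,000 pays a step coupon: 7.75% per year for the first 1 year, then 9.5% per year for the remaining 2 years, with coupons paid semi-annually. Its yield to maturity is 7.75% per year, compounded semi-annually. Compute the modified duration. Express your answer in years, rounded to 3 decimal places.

Periodic yield y = 0.03875. First find Macaulay duration:
  t   CF        PV=CF/(1+0.03875)^t    t·PV
  1       387.50       373.0445       373.0445
  2       387.50       359.1283       718.2566
  3       475.00       423.7996     1,271.3987
  4       475.00       407.9899     1,631.9598
  5       475.00       392.7701     1,963.8505
  6    10,475.00     8,338.4977    50,030.9859
  Σ                 10,295.2301    55,989.4960
P = 10,295.2301; Macaulay duration = 55,989.4960 / 10,295.2301 = 5.43839 half-year periods = 2.71920 years.
Modified duration = D_Mac / (1 + y) = 2.71920 / 1.03875 = 2.61776 years.

2.618 years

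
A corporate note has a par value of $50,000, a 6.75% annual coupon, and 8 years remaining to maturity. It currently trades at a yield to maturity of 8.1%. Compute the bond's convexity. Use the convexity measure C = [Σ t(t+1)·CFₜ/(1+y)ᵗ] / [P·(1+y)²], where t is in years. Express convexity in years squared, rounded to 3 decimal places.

45.129

With y = 0.081:
  t   CF        PV=CF/(1+0.081)^t    t·PV        t(t+1)·PV
  1     3,375.00     3,122.1092     3,122.1092       6,244.2183
  2     3,375.00     2,888.1676     5,776.3352      17,329.0055
  3     3,375.00     2,671.7554     8,015.2662      32,061.0648
  4     3,375.00     2,471.5591     9,886.2364      49,431.1822
  5     3,375.00     2,286.3637    11,431.8183      68,590.9096
  6     3,375.00     2,115.0450    12,690.2700      88,831.8903
  7     3,375.00     1,956.5634    13,695.9436     109,567.5490
  8    53,375.00    28,624.1327   228,993.0615   2,060,937.5535
  Σ                 46,135.6960   293,611.0404   2,432,993.3731
P = 46,135.6960.
Convexity = Σ t(t+1)·PV / [P·(1+y)²] = 2,432,993.3731 / (46,135.6960 × 1.168561) = 45.12866.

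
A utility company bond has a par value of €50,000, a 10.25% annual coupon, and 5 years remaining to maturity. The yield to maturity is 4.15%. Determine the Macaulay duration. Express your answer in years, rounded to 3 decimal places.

Periodic yield y = 0.0415. Discount each cash flow and weight by its year:
  t   CF        PV=CF/(1+0.0415)^t    t·PV
  1     5,125.00     4,920.7873     4,920.7873
  2     5,125.00     4,724.7118     9,449.4236
  3     5,125.00     4,536.4491    13,609.3474
  4     5,125.00     4,355.6881    17,422.7524
  5    55,125.00    44,983.3952   224,916.9758
  Σ                 63,521.0315   270,319.2865
Price P = Σ PV = 63,521.0315.
Macaulay duration = Σ(t·PV) / P = 270,319.2865 / 63,521.0315 = 4.25559 years.

4.256 years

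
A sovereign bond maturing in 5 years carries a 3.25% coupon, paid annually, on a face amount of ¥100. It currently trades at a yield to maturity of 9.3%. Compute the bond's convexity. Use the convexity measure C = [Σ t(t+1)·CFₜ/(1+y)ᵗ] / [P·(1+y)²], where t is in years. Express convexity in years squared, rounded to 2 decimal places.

With y = 0.093:
  t   CF        PV=CF/(1+0.093)^t    t·PV        t(t+1)·PV
  1         3.25         2.9735         2.9735           5.9469
  2         3.25         2.7205         5.4409          16.3228
  3         3.25         2.4890         7.4670          29.8679
  4         3.25         2.2772         9.1088          45.5442
  5       103.25        66.1895       330.9476       1,985.6857
  Σ                     76.6497       355.9378       2,083.3674
P = 76.6497.
Convexity = Σ t(t+1)·PV / [P·(1+y)²] = 2,083.3674 / (76.6497 × 1.194649) = 22.75178.

22.75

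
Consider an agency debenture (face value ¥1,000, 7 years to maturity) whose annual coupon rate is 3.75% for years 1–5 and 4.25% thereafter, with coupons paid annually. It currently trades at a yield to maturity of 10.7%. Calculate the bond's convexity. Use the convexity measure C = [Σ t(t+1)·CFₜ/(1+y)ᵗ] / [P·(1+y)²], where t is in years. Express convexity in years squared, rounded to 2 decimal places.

With y = 0.107:
  t   CF        PV=CF/(1+0.107)^t    t·PV        t(t+1)·PV
  1        37.50        33.8753        33.8753          67.7507
  2        37.50        30.6010        61.2021         183.6062
  3        37.50        27.6432        82.9296         331.7185
  4        37.50        24.9713        99.8851         499.4256
  5        37.50        22.5576       112.7881         676.7284
  6        42.50        23.0942       138.5653         969.9570
  7     1,042.50       511.7322     3,582.1252      28,657.0014
  Σ                    674.4748     4,111.3707      31,386.1877
P = 674.4748.
Convexity = Σ t(t+1)·PV / [P·(1+y)²] = 31,386.1877 / (674.4748 × 1.225449) = 37.97323.

37.97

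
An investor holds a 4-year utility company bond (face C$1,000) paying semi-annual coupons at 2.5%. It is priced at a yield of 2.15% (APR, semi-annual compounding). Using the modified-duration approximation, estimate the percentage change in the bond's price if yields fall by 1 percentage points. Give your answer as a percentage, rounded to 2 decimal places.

Periodic yield y = 0.01075. Modified duration first:
  t   CF        PV=CF/(1+0.01075)^t    t·PV
  1        12.50        12.3671        12.3671
  2        12.50        12.2355        24.4710
  3        12.50        12.1054        36.3162
  4        12.50        11.9766        47.9066
  5        12.50        11.8493        59.2463
  6        12.50        11.7232        70.3394
  7        12.50        11.5986        81.1899
  8     1,012.50       929.4907     7,435.9253
  Σ                  1,013.3463     7,767.7617
P = 1,013.3463; D_Mac = 7.66546 half-year periods = 3.83273 yrs; D_mod = 3.83273/(1+0.01075) = 3.79196 yrs.
ΔP/P ≈ -D_mod · Δy = -3.79196 × (-0.01) = +0.037920 = +3.7920%.

+3.79%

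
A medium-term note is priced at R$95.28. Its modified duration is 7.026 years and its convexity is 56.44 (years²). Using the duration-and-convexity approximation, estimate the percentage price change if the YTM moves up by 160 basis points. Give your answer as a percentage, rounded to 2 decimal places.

Duration effect: -D_mod·Δy = -7.026 × (+0.016) = -0.112416
Convexity effect: ½·C·(Δy)² = 0.5 × 56.44 × (0.016)² = +0.00722432
ΔP/P ≈ -0.112416 + 0.00722432 = -0.10519168
= -10.519168%.

-10.52%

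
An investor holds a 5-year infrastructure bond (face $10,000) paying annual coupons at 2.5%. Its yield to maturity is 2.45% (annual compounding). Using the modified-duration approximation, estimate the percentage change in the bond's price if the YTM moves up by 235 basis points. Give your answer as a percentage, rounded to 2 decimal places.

Periodic yield y = 0.0245. Modified duration first:
  t   CF        PV=CF/(1+0.0245)^t    t·PV
  1       250.00       244.0215       244.0215
  2       250.00       238.1859       476.3718
  3       250.00       232.4899       697.4697
  4       250.00       226.9301       907.7205
  5    10,250.00     9,081.6352    45,408.1759
  Σ                 10,023.2626    47,733.7595
P = 10,023.2626; D_Mac = 4.76230 yrs; D_mod = 4.76230/(1+0.0245) = 4.64841 yrs.
ΔP/P ≈ -D_mod · Δy = -4.64841 × (+0.0235) = -0.109238 = -10.9238%.

-10.92%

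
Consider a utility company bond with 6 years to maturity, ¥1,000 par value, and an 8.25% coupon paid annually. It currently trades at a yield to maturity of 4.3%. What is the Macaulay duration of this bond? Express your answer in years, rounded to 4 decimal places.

5.0679 years

Periodic yield y = 0.043. Discount each cash flow and weight by its year:
  t   CF        PV=CF/(1+0.043)^t    t·PV
  1        82.50        79.0988        79.0988
  2        82.50        75.8377       151.6755
  3        82.50        72.7112       218.1335
  4        82.50        69.7135       278.8539
  5        82.50        66.8394       334.1969
  6     1,082.50       840.8568     5,045.1410
  Σ                  1,205.0573     6,107.0994
Price P = Σ PV = 1,205.0573.
Macaulay duration = Σ(t·PV) / P = 6,107.0994 / 1,205.0573 = 5.06789 years.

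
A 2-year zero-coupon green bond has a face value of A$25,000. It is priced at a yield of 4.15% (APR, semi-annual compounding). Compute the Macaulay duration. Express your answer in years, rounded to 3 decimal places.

2.000 years

A zero-coupon bond has a single cash flow at maturity, so its Macaulay duration equals its maturity: 2 years.
(Equivalently: 4 semi-annual periods ÷ 2 = 2 years.)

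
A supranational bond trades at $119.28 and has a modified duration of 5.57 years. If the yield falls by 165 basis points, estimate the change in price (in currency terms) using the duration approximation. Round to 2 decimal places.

+$10.96

Duration approximation: ΔP/P ≈ -D_mod · Δy = -5.57 × (-0.0165) = +0.091905.
ΔP ≈ 119.28 × (+0.091905) = +10.9624284.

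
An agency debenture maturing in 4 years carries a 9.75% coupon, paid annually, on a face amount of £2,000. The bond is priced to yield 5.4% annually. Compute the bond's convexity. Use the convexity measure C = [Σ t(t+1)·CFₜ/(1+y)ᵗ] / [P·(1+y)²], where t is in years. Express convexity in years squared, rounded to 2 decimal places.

With y = 0.054:
  t   CF        PV=CF/(1+0.054)^t    t·PV        t(t+1)·PV
  1       195.00       185.0095       185.0095         370.0190
  2       195.00       175.5308       351.0616       1,053.1849
  3       195.00       166.5378       499.6133       1,998.4534
  4     2,195.00     1,778.5746     7,114.2983      35,571.4916
  Σ                  2,305.6527     8,149.9828      38,993.1489
P = 2,305.6527.
Convexity = Σ t(t+1)·PV / [P·(1+y)²] = 38,993.1489 / (2,305.6527 × 1.110916) = 15.22345.

15.22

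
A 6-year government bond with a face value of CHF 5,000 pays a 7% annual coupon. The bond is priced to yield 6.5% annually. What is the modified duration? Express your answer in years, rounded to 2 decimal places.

4.80 years

Periodic yield y = 0.065. First find Macaulay duration:
  t   CF        PV=CF/(1+0.065)^t    t·PV
  1       350.00       328.6385       328.6385
  2       350.00       308.5807       617.1615
  3       350.00       289.7472       869.2415
  4       350.00       272.0631     1,088.2523
  5       350.00       255.4583     1,277.2915
  6     5,350.00     3,666.5375    21,999.2252
  Σ                  5,121.0253    26,179.8105
P = 5,121.0253; Macaulay duration = 26,179.8105 / 5,121.0253 = 5.11222 years.
Modified duration = D_Mac / (1 + y) = 5.11222 / 1.065 = 4.80021 years.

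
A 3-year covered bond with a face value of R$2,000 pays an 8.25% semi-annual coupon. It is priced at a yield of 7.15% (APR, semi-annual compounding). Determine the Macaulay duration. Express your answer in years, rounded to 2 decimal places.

2.72 years

Periodic yield y = 0.03575. Discount each cash flow and weight by its period:
  t   CF        PV=CF/(1+0.03575)^t    t·PV
  1        82.50        79.6524        79.6524
  2        82.50        76.9031       153.8063
  3        82.50        74.2487       222.7462
  4        82.50        71.6860       286.7439
  5        82.50        69.2117       346.0583
  6     2,082.50     1,686.7680    10,120.6081
  Σ                  2,058.4700    11,209.6152
Price P = Σ PV = 2,058.4700.
Macaulay duration = Σ(t·PV) / P = 11,209.6152 / 2,058.4700 = 5.44561 half-year periods.
In years: 5.44561 / 2 = 2.72280 years.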